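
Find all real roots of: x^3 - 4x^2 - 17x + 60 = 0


Let p(x) = x^3 - 4x^2 - 17x + 60. By the rational root theorem (leading coefficient 1), any rational root is an integer divisor of 60: try ±1, ±2, ... in turn.
Test x = 1: value = 40 ≠ 0.
Test x = -1: value = 72 ≠ 0.
Test x = 2: value = 18 ≠ 0.
Test x = -2: value = 70 ≠ 0.
Test x = 3: value = 0 ✓, so (x - 3) is a factor.
Synthetic division by (x - 3): bring down 1; 1(3) - 4 = -1; (-1)(3) - 17 = -20; (-20)(3) + 60 = 0 → quotient x^2 - x - 20, remainder 0.
Solve the quadratic x^2 - x - 20 = 0: discriminant = (-1)^2 - 4(1)(-20) = 1 + 80 = 81.
sqrt(81) = 9, so x = (1 ± 9)/2: x = 5 or x = -4.

x = -4, x = 3, x = 5


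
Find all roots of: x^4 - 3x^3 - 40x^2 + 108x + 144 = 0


Let p(x) = x^4 - 3x^3 - 40x^2 + 108x + 144. By the rational root theorem (leading coefficient 1), any rational root is an integer divisor of 144: try ±1, ±2, ... in turn.
Test x = 1: value = 210 ≠ 0.
Test x = -1: value = 0 ✓, so (x + 1) is a factor.
Synthetic division by (x + 1): bring down 1; 1(-1) - 3 = -4; (-4)(-1) - 40 = -36; (-36)(-1) + 108 = 144; 144(-1) + 144 = 0 → quotient x^3 - 4x^2 - 36x + 144, remainder 0.
Continue with the quotient x^3 - 4x^2 - 36x + 144 (candidates must divide 144; re-test x = -1 first in case it repeats).
Test x = -1: value = 175 ≠ 0.
Test x = 2: value = 64 ≠ 0.
Test x = -2: value = 192 ≠ 0.
Test x = 3: value = 27 ≠ 0.
Test x = -3: value = 189 ≠ 0.
Test x = 4: value = 0 ✓, so (x - 4) is a factor.
Synthetic division by (x - 4): bring down 1; 1(4) - 4 = 0; 0(4) - 36 = -36; (-36)(4) + 144 = 0 → quotient x^2 - 36, remainder 0.
Solve the quadratic x^2 - 36 = 0: discriminant = 0^2 - 4(1)(-36) = 0 + 144 = 144.
sqrt(144) = 12, so x = (0 ± 12)/2: x = 6 or x = -6.
Collecting all roots found:

x = -6, x = -1, x = 4, x = 6


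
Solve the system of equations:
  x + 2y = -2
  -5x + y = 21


Using Cramer's rule:
Determinant D = (1)(1) - (-5)(2) = 1 + 10 = 11
Dx = (-2)(1) - (21)(2) = -2 - 42 = -44
Dy = (1)(21) - (-5)(-2) = 21 - 10 = 11
x = Dx/D = -44/11 = -4
y = Dy/D = 11/11 = 1

x = -4, y = 1


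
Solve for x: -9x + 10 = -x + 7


Starting with: -9x + 10 = -x + 7
Move all x terms to left: (-9 + 1)x = 7 - 10
Simplify: -8x = -3
Divide both sides by -8: x = 3/8

x = 3/8


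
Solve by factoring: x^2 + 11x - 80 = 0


We need two numbers that multiply to -80 and add to 11.
Those numbers are 16 and -5 (since 16 * (-5) = -80 and 16 + (-5) = 11).
So x^2 + 11x - 80 = (x + 16)(x - 5) = 0
Setting each factor to zero: x = -16 or x = 5

x = -16, x = 5


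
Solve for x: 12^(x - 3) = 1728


Express both sides with the same base.
1728 = 12^3
Since the bases match, equate exponents: x - 3 = 3
So x = 3 - (-3) = 6

x = 6


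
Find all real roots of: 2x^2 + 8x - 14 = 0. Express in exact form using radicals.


Using the quadratic formula: x = (-b ± sqrt(b^2 - 4ac)) / (2a)
Here a = 2, b = 8, c = -14
Discriminant = b^2 - 4ac = 8^2 - 4(2)(-14) = 64 + 112 = 176
Since discriminant = 176 > 0, there are two real roots.
x = (-8 ± 4*sqrt(11)) / 4
Simplifying: x = -2 ± sqrt(11)
Numerically: x ≈ 1.3166 or x ≈ -5.3166

x = -2 + sqrt(11) or x = -2 - sqrt(11)


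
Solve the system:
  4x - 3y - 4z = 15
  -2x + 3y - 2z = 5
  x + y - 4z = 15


Using Cramer's rule. Expand each determinant along the first row.
D  = 4*[3*(-4) - (-2)*1] - (-3)*[(-2)*(-4) - (-2)*1] + (-4)*[(-2)*1 - 3*1]
  = 4*(-10) - (-3)*(10) + (-4)*(-5) = 10
Dx = 15*[3*(-4) - (-2)*1] - (-3)*[5*(-4) - (-2)*15] + (-4)*[5*1 - 3*15]
  = 15*(-10) - (-3)*(10) + (-4)*(-40) = 40
Dy = 4*[5*(-4) - (-2)*15] - 15*[(-2)*(-4) - (-2)*1] + (-4)*[(-2)*15 - 5*1]
  = 4*(10) - 15*(10) + (-4)*(-35) = 30
Dz = 4*[3*15 - 5*1] - (-3)*[(-2)*15 - 5*1] + 15*[(-2)*1 - 3*1]
  = 4*(40) - (-3)*(-35) + 15*(-5) = -20
x = Dx/D = 40/10 = 4, y = Dy/D = 30/10 = 3, z = Dz/D = -20/10 = -2
Check eq1: (4)(4) + (-3)(3) + (-4)(-2) = 15 = 15 ✓
Check eq2: (-2)(4) + (3)(3) + (-2)(-2) = 5 = 5 ✓
Check eq3: (1)(4) + (1)(3) + (-4)(-2) = 15 = 15 ✓

x = 4, y = 3, z = -2


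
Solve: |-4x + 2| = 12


An absolute value equation |expr| = 12 gives two cases:
Case 1: -4x + 2 = 12
  -4x = 10, so x = -5/2
Case 2: -4x + 2 = -12
  -4x = -14, so x = 7/2

x = -5/2, x = 7/2


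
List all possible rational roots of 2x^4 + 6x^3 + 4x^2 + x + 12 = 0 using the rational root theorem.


Rational root theorem: possible roots are ±p/q where:
  p divides the constant term (12): p ∈ {1, 2, 3, 4, 6, 12}
  q divides the leading coefficient (2): q ∈ {1, 2}

All possible rational roots: -12, -6, -4, -3, -2, -3/2, -1, -1/2, 1/2, 1, 3/2, 2, 3, 4, 6, 12

-12, -6, -4, -3, -2, -3/2, -1, -1/2, 1/2, 1, 3/2, 2, 3, 4, 6, 12


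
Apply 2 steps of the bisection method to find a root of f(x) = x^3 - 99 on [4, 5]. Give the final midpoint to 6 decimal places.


f(x) = x^3 - 99
f(4) = -35 < 0
f(5) = 26 > 0

Step 1: midpoint = (4.000000 + 5.000000)/2 = 4.500000
  f(4.500000) = -7.875000
  f(mid) < 0, so root is in [4.500000, 5.000000]

Step 2: midpoint = (4.500000 + 5.000000)/2 = 4.750000
  f(4.750000) = 8.171875
  f(mid) > 0, so root is in [4.500000, 4.750000]

midpoint = 4.750000


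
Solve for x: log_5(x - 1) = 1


Convert to exponential form: x - 1 = 5^1 = 5
x = 5 + 1 = 6
Check: log_5(6 - 1) = log_5(5) = log_5(5) = 1 ✓

x = 6


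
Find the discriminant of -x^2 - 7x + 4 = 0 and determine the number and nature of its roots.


For ax^2 + bx + c = 0, discriminant D = b^2 - 4ac
Here a = -1, b = -7, c = 4
D = (-7)^2 - 4(-1)(4) = 49 + 16 = 65

D = 65 > 0 but not a perfect square
The equation has 2 distinct real irrational roots.

Discriminant = 65, 2 distinct real irrational roots


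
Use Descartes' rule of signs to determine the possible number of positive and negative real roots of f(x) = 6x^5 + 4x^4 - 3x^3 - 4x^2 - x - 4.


Descartes' rule of signs:

For positive roots, count sign changes in f(x) = 6x^5 + 4x^4 - 3x^3 - 4x^2 - x - 4:
Signs of coefficients: +, +, -, -, -, -
Number of sign changes: 1
Possible positive real roots: 1

For negative roots, examine f(-x) = -6x^5 + 4x^4 + 3x^3 - 4x^2 + x - 4:
Signs of coefficients: -, +, +, -, +, -
Number of sign changes: 4
Possible negative real roots: 4, 2, 0

Positive roots: 1; Negative roots: 4 or 2 or 0


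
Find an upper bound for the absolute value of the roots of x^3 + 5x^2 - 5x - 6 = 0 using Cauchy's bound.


Cauchy's bound: all roots r satisfy |r| <= 1 + max(|a_i/a_n|) for i = 0,...,n-1
where a_n is the leading coefficient.

Coefficients: [1, 5, -5, -6]
Leading coefficient a_n = 1
Ratios |a_i/a_n|: 5, 5, 6
Maximum ratio: 6
Cauchy's bound: |r| <= 1 + 6 = 7

Upper bound = 7


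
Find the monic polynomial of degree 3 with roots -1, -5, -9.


A monic polynomial with roots -1, -5, -9 is:
p(x) = (x + 1)(x + 5)(x + 9)
After multiplying by (x + 1): x + 1
After multiplying by (x + 5): x^2 + 6x + 5
After multiplying by (x + 9): x^3 + 15x^2 + 59x + 45

x^3 + 15x^2 + 59x + 45


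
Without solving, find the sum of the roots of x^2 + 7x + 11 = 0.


By Vieta's formulas for ax^2 + bx + c = 0:
  Sum of roots = -b/a
  Product of roots = c/a

Here a = 1, b = 7, c = 11
Sum = -(7)/1 = -7
Product = 11/1 = 11

Sum = -7


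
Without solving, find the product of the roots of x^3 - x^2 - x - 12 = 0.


By Vieta's formulas for x^3 + bx^2 + cx + d = 0:
  r1 + r2 + r3 = -b/a = 1
  r1*r2 + r1*r3 + r2*r3 = c/a = -1
  r1*r2*r3 = -d/a = 12


Product = 12


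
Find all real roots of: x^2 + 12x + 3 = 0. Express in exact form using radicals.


Using the quadratic formula: x = (-b ± sqrt(b^2 - 4ac)) / (2a)
Here a = 1, b = 12, c = 3
Discriminant = b^2 - 4ac = 12^2 - 4(1)(3) = 144 - 12 = 132
Since discriminant = 132 > 0, there are two real roots.
x = (-12 ± 2*sqrt(33)) / 2
Simplifying: x = -6 ± sqrt(33)
Numerically: x ≈ -0.2554 or x ≈ -11.7446

x = -6 + sqrt(33) or x = -6 - sqrt(33)


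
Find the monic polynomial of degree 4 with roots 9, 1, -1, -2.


A monic polynomial with roots 9, 1, -1, -2 is:
p(x) = (x - 9)(x - 1)(x + 1)(x + 2)
After multiplying by (x - 9): x - 9
After multiplying by (x - 1): x^2 - 10x + 9
After multiplying by (x + 1): x^3 - 9x^2 - x + 9
After multiplying by (x + 2): x^4 - 7x^3 - 19x^2 + 7x + 18

x^4 - 7x^3 - 19x^2 + 7x + 18


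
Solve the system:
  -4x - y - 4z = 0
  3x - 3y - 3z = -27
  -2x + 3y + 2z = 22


Using Cramer's rule. Expand each determinant along the first row.
D  = (-4)*[(-3)*2 - (-3)*3] - (-1)*[3*2 - (-3)*(-2)] + (-4)*[3*3 - (-3)*(-2)]
  = (-4)*(3) - (-1)*(0) + (-4)*(3) = -24
Dx = 0*[(-3)*2 - (-3)*3] - (-1)*[(-27)*2 - (-3)*22] + (-4)*[(-27)*3 - (-3)*22]
  = 0*(3) - (-1)*(12) + (-4)*(-15) = 72
Dy = (-4)*[(-27)*2 - (-3)*22] - 0*[3*2 - (-3)*(-2)] + (-4)*[3*22 - (-27)*(-2)]
  = (-4)*(12) - 0*(0) + (-4)*(12) = -96
Dz = (-4)*[(-3)*22 - (-27)*3] - (-1)*[3*22 - (-27)*(-2)] + 0*[3*3 - (-3)*(-2)]
  = (-4)*(15) - (-1)*(12) + 0*(3) = -48
x = Dx/D = 72/-24 = -3, y = Dy/D = -96/-24 = 4, z = Dz/D = -48/-24 = 2
Check eq1: (-4)(-3) + (-1)(4) + (-4)(2) = 0 = 0 ✓
Check eq2: (3)(-3) + (-3)(4) + (-3)(2) = -27 = -27 ✓
Check eq3: (-2)(-3) + (3)(4) + (2)(2) = 22 = 22 ✓

x = -3, y = 4, z = 2


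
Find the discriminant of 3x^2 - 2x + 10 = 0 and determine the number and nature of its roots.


For ax^2 + bx + c = 0, discriminant D = b^2 - 4ac
Here a = 3, b = -2, c = 10
D = (-2)^2 - 4(3)(10) = 4 - 120 = -116

D = -116 < 0
The equation has no real roots (2 complex conjugate roots).

Discriminant = -116, no real roots (2 complex conjugate roots)


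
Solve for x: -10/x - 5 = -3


Subtract -5 from both sides: -10/x = 2
Multiply both sides by x: -10 = 2 * x
Divide by 2: x = -5

x = -5


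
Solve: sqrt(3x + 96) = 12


Square both sides: 3x + 96 = 12^2 = 144
3x = 144 - 96 = 48
x = 16
Check: sqrt(3*16 + 96) = sqrt(144) = 12 ✓

x = 16


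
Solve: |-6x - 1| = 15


An absolute value equation |expr| = 15 gives two cases:
Case 1: -6x - 1 = 15
  -6x = 16, so x = -8/3
Case 2: -6x - 1 = -15
  -6x = -14, so x = 7/3

x = -8/3, x = 7/3


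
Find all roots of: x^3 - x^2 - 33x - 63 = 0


Let p(x) = x^3 - x^2 - 33x - 63. By the rational root theorem (leading coefficient 1), any rational root is an integer divisor of 63: try ±1, ±2, ... in turn.
Test x = 1: value = -96 ≠ 0.
Test x = -1: value = -32 ≠ 0.
Test x = 3: value = -144 ≠ 0.
Test x = -3: value = 0 ✓, so (x + 3) is a factor.
Synthetic division by (x + 3): bring down 1; 1(-3) - 1 = -4; (-4)(-3) - 33 = -21; (-21)(-3) - 63 = 0 → quotient x^2 - 4x - 21, remainder 0.
Solve the quadratic x^2 - 4x - 21 = 0: discriminant = (-4)^2 - 4(1)(-21) = 16 + 84 = 100.
sqrt(100) = 10, so x = (4 ± 10)/2: x = 7 or x = -3.
Collecting all roots found:

x = -3 (multiplicity 2), x = 7


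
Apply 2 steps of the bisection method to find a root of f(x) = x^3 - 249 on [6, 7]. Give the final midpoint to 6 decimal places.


f(x) = x^3 - 249
f(6) = -33 < 0
f(7) = 94 > 0

Step 1: midpoint = (6.000000 + 7.000000)/2 = 6.500000
  f(6.500000) = 25.625000
  f(mid) > 0, so root is in [6.000000, 6.500000]

Step 2: midpoint = (6.000000 + 6.500000)/2 = 6.250000
  f(6.250000) = -4.859375
  f(mid) < 0, so root is in [6.250000, 6.500000]

midpoint = 6.250000


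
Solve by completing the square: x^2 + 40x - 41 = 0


Start: x^2 + 40x - 41 = 0
Move constant: x^2 + 40x = 41
Half of 40 is 20, squared is 400
Add 400 to both sides: x^2 + 40x + 400 = 441
(x + 20)^2 = 441
x + 20 = ±21
x = -20 + 21 = 1 or x = -20 - 21 = -41

x = -41, x = 1


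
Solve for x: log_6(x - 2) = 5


Convert to exponential form: x - 2 = 6^5 = 7776
x = 7776 + 2 = 7778
Check: log_6(7778 - 2) = log_6(7776) = log_6(7776) = 5 ✓

x = 7778


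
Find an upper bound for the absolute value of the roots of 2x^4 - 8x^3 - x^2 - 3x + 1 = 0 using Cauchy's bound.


Cauchy's bound: all roots r satisfy |r| <= 1 + max(|a_i/a_n|) for i = 0,...,n-1
where a_n is the leading coefficient.

Coefficients: [2, -8, -1, -3, 1]
Leading coefficient a_n = 2
Ratios |a_i/a_n|: 4, 1/2, 3/2, 1/2
Maximum ratio: 4
Cauchy's bound: |r| <= 1 + 4 = 5

Upper bound = 5


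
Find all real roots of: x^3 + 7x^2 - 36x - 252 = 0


Let p(x) = x^3 + 7x^2 - 36x - 252. By the rational root theorem (leading coefficient 1), any rational root is an integer divisor of 252: try ±1, ±2, ... in turn.
Test x = 1: value = -280 ≠ 0.
Test x = -1: value = -210 ≠ 0.
Test x = 2: value = -288 ≠ 0.
Test x = -2: value = -160 ≠ 0.
Test x = 3: value = -270 ≠ 0.
Test x = -3: value = -108 ≠ 0.
Test x = 4: value = -220 ≠ 0.
Test x = -4: value = -60 ≠ 0.
Test x = 6: value = 0 ✓, so (x - 6) is a factor.
Synthetic division by (x - 6): bring down 1; 1(6) + 7 = 13; 13(6) - 36 = 42; 42(6) - 252 = 0 → quotient x^2 + 13x + 42, remainder 0.
Solve the quadratic x^2 + 13x + 42 = 0: discriminant = 13^2 - 4(1)(42) = 169 - 168 = 1.
sqrt(1) = 1, so x = (-13 ± 1)/2: x = -6 or x = -7.

x = -7, x = -6, x = 6


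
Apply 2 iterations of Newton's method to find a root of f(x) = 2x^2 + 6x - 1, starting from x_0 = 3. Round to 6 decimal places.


Newton's method: x_(n+1) = x_n - f(x_n)/f'(x_n)
f(x) = 2x^2 + 6x - 1
f'(x) = 4x + 6

Iteration 1:
  f(3.000000) = 35.000000
  f'(3.000000) = 18.000000
  x_1 = 3.000000 - (35.000000)/(18.000000) = 1.055556

Iteration 2:
  f(1.055556) = 7.561728
  f'(1.055556) = 10.222222
  x_2 = 1.055556 - (7.561728)/(10.222222) = 0.315821

x_2 = 0.315821


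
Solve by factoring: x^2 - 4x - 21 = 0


We need two numbers that multiply to -21 and add to -4.
Those numbers are -7 and 3 (since (-7) * 3 = -21 and (-7) + 3 = -4).
So x^2 - 4x - 21 = (x - 7)(x + 3) = 0
Setting each factor to zero: x = 7 or x = -3

x = -3, x = 7


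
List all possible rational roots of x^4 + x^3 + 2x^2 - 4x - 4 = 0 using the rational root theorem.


Rational root theorem: possible roots are ±p/q where:
  p divides the constant term (-4): p ∈ {1, 2, 4}
  q divides the leading coefficient (1): q ∈ {1}

All possible rational roots: -4, -2, -1, 1, 2, 4

-4, -2, -1, 1, 2, 4


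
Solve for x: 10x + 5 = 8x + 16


Starting with: 10x + 5 = 8x + 16
Move all x terms to left: (10 - 8)x = 16 - 5
Simplify: 2x = 11
Divide both sides by 2: x = 11/2

x = 11/2


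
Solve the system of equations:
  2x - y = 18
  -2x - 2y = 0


Using Cramer's rule:
Determinant D = (2)(-2) - (-2)(-1) = -4 - 2 = -6
Dx = (18)(-2) - (0)(-1) = -36 - 0 = -36
Dy = (2)(0) - (-2)(18) = 0 + 36 = 36
x = Dx/D = -36/-6 = 6
y = Dy/D = 36/-6 = -6

x = 6, y = -6


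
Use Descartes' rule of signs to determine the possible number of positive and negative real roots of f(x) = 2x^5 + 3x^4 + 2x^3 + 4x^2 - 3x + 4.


Descartes' rule of signs:

For positive roots, count sign changes in f(x) = 2x^5 + 3x^4 + 2x^3 + 4x^2 - 3x + 4:
Signs of coefficients: +, +, +, +, -, +
Number of sign changes: 2
Possible positive real roots: 2, 0

For negative roots, examine f(-x) = -2x^5 + 3x^4 - 2x^3 + 4x^2 + 3x + 4:
Signs of coefficients: -, +, -, +, +, +
Number of sign changes: 3
Possible negative real roots: 3, 1

Positive roots: 2 or 0; Negative roots: 3 or 1


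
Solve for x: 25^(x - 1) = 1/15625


Express both sides with the same base.
1/15625 = 25^(-3)
Since the bases match, equate exponents: x - 1 = -3
So x = -3 - (-1) = -2

x = -2


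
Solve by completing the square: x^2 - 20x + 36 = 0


Start: x^2 - 20x + 36 = 0
Move constant: x^2 - 20x = -36
Half of -20 is -10, squared is 100
Add 100 to both sides: x^2 - 20x + 100 = 64
(x - 10)^2 = 64
x - 10 = ±8
x = 10 + 8 = 18 or x = 10 - 8 = 2

x = 2, x = 18


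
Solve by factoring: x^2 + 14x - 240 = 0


We need two numbers that multiply to -240 and add to 14.
Those numbers are -10 and 24 (since (-10) * 24 = -240 and (-10) + 24 = 14).
So x^2 + 14x - 240 = (x - 10)(x + 24) = 0
Setting each factor to zero: x = 10 or x = -24

x = -24, x = 10


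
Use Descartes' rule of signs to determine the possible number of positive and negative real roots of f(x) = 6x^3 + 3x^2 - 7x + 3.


Descartes' rule of signs:

For positive roots, count sign changes in f(x) = 6x^3 + 3x^2 - 7x + 3:
Signs of coefficients: +, +, -, +
Number of sign changes: 2
Possible positive real roots: 2, 0

For negative roots, examine f(-x) = -6x^3 + 3x^2 + 7x + 3:
Signs of coefficients: -, +, +, +
Number of sign changes: 1
Possible negative real roots: 1

Positive roots: 2 or 0; Negative roots: 1


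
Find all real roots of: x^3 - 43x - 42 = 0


Let p(x) = x^3 - 43x - 42. By the rational root theorem (leading coefficient 1), any rational root is an integer divisor of 42: try ±1, ±2, ... in turn.
Test x = 1: value = -84 ≠ 0.
Test x = -1: value = 0 ✓, so (x + 1) is a factor.
Synthetic division by (x + 1): bring down 1; 1(-1) + 0 = -1; (-1)(-1) - 43 = -42; (-42)(-1) - 42 = 0 → quotient x^2 - x - 42, remainder 0.
Solve the quadratic x^2 - x - 42 = 0: discriminant = (-1)^2 - 4(1)(-42) = 1 + 168 = 169.
sqrt(169) = 13, so x = (1 ± 13)/2: x = 7 or x = -6.

x = -6, x = -1, x = 7


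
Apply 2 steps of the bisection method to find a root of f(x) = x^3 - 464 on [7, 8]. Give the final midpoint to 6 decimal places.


f(x) = x^3 - 464
f(7) = -121 < 0
f(8) = 48 > 0

Step 1: midpoint = (7.000000 + 8.000000)/2 = 7.500000
  f(7.500000) = -42.125000
  f(mid) < 0, so root is in [7.500000, 8.000000]

Step 2: midpoint = (7.500000 + 8.000000)/2 = 7.750000
  f(7.750000) = 1.484375
  f(mid) > 0, so root is in [7.500000, 7.750000]

midpoint = 7.750000


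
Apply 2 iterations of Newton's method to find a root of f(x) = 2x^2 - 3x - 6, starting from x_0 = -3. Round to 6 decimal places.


Newton's method: x_(n+1) = x_n - f(x_n)/f'(x_n)
f(x) = 2x^2 - 3x - 6
f'(x) = 4x - 3

Iteration 1:
  f(-3.000000) = 21.000000
  f'(-3.000000) = -15.000000
  x_1 = -3.000000 - (21.000000)/(-15.000000) = -1.600000

Iteration 2:
  f(-1.600000) = 3.920000
  f'(-1.600000) = -9.400000
  x_2 = -1.600000 - (3.920000)/(-9.400000) = -1.182979

x_2 = -1.182979


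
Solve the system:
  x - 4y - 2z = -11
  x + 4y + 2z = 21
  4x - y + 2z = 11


Using Cramer's rule. Expand each determinant along the first row.
D  = 1*[4*2 - 2*(-1)] - (-4)*[1*2 - 2*4] + (-2)*[1*(-1) - 4*4]
  = 1*(10) - (-4)*(-6) + (-2)*(-17) = 20
Dx = (-11)*[4*2 - 2*(-1)] - (-4)*[21*2 - 2*11] + (-2)*[21*(-1) - 4*11]
  = (-11)*(10) - (-4)*(20) + (-2)*(-65) = 100
Dy = 1*[21*2 - 2*11] - (-11)*[1*2 - 2*4] + (-2)*[1*11 - 21*4]
  = 1*(20) - (-11)*(-6) + (-2)*(-73) = 100
Dz = 1*[4*11 - 21*(-1)] - (-4)*[1*11 - 21*4] + (-11)*[1*(-1) - 4*4]
  = 1*(65) - (-4)*(-73) + (-11)*(-17) = -40
x = Dx/D = 100/20 = 5, y = Dy/D = 100/20 = 5, z = Dz/D = -40/20 = -2
Check eq1: (1)(5) + (-4)(5) + (-2)(-2) = -11 = -11 ✓
Check eq2: (1)(5) + (4)(5) + (2)(-2) = 21 = 21 ✓
Check eq3: (4)(5) + (-1)(5) + (2)(-2) = 11 = 11 ✓

x = 5, y = 5, z = -2


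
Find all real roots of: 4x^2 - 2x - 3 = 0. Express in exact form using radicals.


Using the quadratic formula: x = (-b ± sqrt(b^2 - 4ac)) / (2a)
Here a = 4, b = -2, c = -3
Discriminant = b^2 - 4ac = (-2)^2 - 4(4)(-3) = 4 + 48 = 52
Since discriminant = 52 > 0, there are two real roots.
x = (2 ± 2*sqrt(13)) / 8
Simplifying: x = (1 ± sqrt(13)) / 4
Numerically: x ≈ 1.1514 or x ≈ -0.6514

x = (1 + sqrt(13)) / 4 or x = (1 - sqrt(13)) / 4


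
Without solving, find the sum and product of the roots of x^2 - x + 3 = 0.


By Vieta's formulas for ax^2 + bx + c = 0:
  Sum of roots = -b/a
  Product of roots = c/a

Here a = 1, b = -1, c = 3
Sum = -(-1)/1 = 1
Product = 3/1 = 3

Sum = 1, Product = 3


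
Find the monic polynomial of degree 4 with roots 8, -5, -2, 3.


A monic polynomial with roots 8, -5, -2, 3 is:
p(x) = (x - 8)(x + 5)(x + 2)(x - 3)
After multiplying by (x - 8): x - 8
After multiplying by (x + 5): x^2 - 3x - 40
After multiplying by (x + 2): x^3 - x^2 - 46x - 80
After multiplying by (x - 3): x^4 - 4x^3 - 43x^2 + 58x + 240

x^4 - 4x^3 - 43x^2 + 58x + 240


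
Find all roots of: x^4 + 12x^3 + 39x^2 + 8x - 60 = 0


Let p(x) = x^4 + 12x^3 + 39x^2 + 8x - 60. By the rational root theorem (leading coefficient 1), any rational root is an integer divisor of 60: try ±1, ±2, ... in turn.
Test x = 1: value = 0 ✓, so (x - 1) is a factor.
Synthetic division by (x - 1): bring down 1; 1(1) + 12 = 13; 13(1) + 39 = 52; 52(1) + 8 = 60; 60(1) - 60 = 0 → quotient x^3 + 13x^2 + 52x + 60, remainder 0.
Continue with the quotient x^3 + 13x^2 + 52x + 60 (candidates must divide 60; re-test x = 1 first in case it repeats).
Test x = 1: value = 126 ≠ 0.
Test x = -1: value = 20 ≠ 0.
Test x = 2: value = 224 ≠ 0.
Test x = -2: value = 0 ✓, so (x + 2) is a factor.
Synthetic division by (x + 2): bring down 1; 1(-2) + 13 = 11; 11(-2) + 52 = 30; 30(-2) + 60 = 0 → quotient x^2 + 11x + 30, remainder 0.
Solve the quadratic x^2 + 11x + 30 = 0: discriminant = 11^2 - 4(1)(30) = 121 - 120 = 1.
sqrt(1) = 1, so x = (-11 ± 1)/2: x = -5 or x = -6.
Collecting all roots found:

x = -6, x = -5, x = -2, x = 1


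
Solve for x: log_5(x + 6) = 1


Convert to exponential form: x + 6 = 5^1 = 5
x = 5 - 6 = -1
Check: log_5(-1 + 6) = log_5(5) = log_5(5) = 1 ✓

x = -1


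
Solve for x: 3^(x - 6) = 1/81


Express both sides with the same base.
1/81 = 3^(-4)
Since the bases match, equate exponents: x - 6 = -4
So x = -4 - (-6) = 2

x = 2


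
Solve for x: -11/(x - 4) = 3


Multiply both sides by (x - 4): -11 = 3(x - 4)
Distribute: -11 = 3x - 12
3x = -11 + 12 = 1
x = 1/3

x = 1/3


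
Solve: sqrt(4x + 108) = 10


Square both sides: 4x + 108 = 10^2 = 100
4x = 100 - 108 = -8
x = -2
Check: sqrt(4*(-2) + 108) = sqrt(100) = 10 ✓

x = -2


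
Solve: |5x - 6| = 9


An absolute value equation |expr| = 9 gives two cases:
Case 1: 5x - 6 = 9
  5x = 15, so x = 3
Case 2: 5x - 6 = -9
  5x = -3, so x = -3/5

x = -3/5, x = 3


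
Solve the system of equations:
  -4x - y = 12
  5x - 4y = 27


Using Cramer's rule:
Determinant D = (-4)(-4) - (5)(-1) = 16 + 5 = 21
Dx = (12)(-4) - (27)(-1) = -48 + 27 = -21
Dy = (-4)(27) - (5)(12) = -108 - 60 = -168
x = Dx/D = -21/21 = -1
y = Dy/D = -168/21 = -8

x = -1, y = -8


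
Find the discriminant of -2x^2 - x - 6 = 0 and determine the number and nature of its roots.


For ax^2 + bx + c = 0, discriminant D = b^2 - 4ac
Here a = -2, b = -1, c = -6
D = (-1)^2 - 4(-2)(-6) = 1 - 48 = -47

D = -47 < 0
The equation has no real roots (2 complex conjugate roots).

Discriminant = -47, no real roots (2 complex conjugate roots)


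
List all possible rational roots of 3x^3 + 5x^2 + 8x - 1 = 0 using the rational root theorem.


Rational root theorem: possible roots are ±p/q where:
  p divides the constant term (-1): p ∈ {1}
  q divides the leading coefficient (3): q ∈ {1, 3}

All possible rational roots: -1, -1/3, 1/3, 1

-1, -1/3, 1/3, 1


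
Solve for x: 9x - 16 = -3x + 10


Starting with: 9x - 16 = -3x + 10
Move all x terms to left: (9 + 3)x = 10 + 16
Simplify: 12x = 26
Divide both sides by 12: x = 13/6

x = 13/6


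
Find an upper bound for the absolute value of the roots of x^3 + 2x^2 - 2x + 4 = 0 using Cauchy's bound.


Cauchy's bound: all roots r satisfy |r| <= 1 + max(|a_i/a_n|) for i = 0,...,n-1
where a_n is the leading coefficient.

Coefficients: [1, 2, -2, 4]
Leading coefficient a_n = 1
Ratios |a_i/a_n|: 2, 2, 4
Maximum ratio: 4
Cauchy's bound: |r| <= 1 + 4 = 5

Upper bound = 5


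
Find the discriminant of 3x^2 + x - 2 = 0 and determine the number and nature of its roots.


For ax^2 + bx + c = 0, discriminant D = b^2 - 4ac
Here a = 3, b = 1, c = -2
D = (1)^2 - 4(3)(-2) = 1 + 24 = 25

D = 25 > 0 and is a perfect square (sqrt = 5)
The equation has 2 distinct real rational roots.

Discriminant = 25, 2 distinct real rational roots


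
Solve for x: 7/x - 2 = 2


Subtract -2 from both sides: 7/x = 4
Multiply both sides by x: 7 = 4 * x
Divide by 4: x = 7/4

x = 7/4


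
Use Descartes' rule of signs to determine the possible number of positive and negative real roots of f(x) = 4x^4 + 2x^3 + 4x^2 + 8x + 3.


Descartes' rule of signs:

For positive roots, count sign changes in f(x) = 4x^4 + 2x^3 + 4x^2 + 8x + 3:
Signs of coefficients: +, +, +, +, +
Number of sign changes: 0
Possible positive real roots: 0

For negative roots, examine f(-x) = 4x^4 - 2x^3 + 4x^2 - 8x + 3:
Signs of coefficients: +, -, +, -, +
Number of sign changes: 4
Possible negative real roots: 4, 2, 0

Positive roots: 0; Negative roots: 4 or 2 or 0


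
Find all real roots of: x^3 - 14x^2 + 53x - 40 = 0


Let p(x) = x^3 - 14x^2 + 53x - 40. By the rational root theorem (leading coefficient 1), any rational root is an integer divisor of 40: try ±1, ±2, ... in turn.
Test x = 1: value = 0 ✓, so (x - 1) is a factor.
Synthetic division by (x - 1): bring down 1; 1(1) - 14 = -13; (-13)(1) + 53 = 40; 40(1) - 40 = 0 → quotient x^2 - 13x + 40, remainder 0.
Solve the quadratic x^2 - 13x + 40 = 0: discriminant = (-13)^2 - 4(1)(40) = 169 - 160 = 9.
sqrt(9) = 3, so x = (13 ± 3)/2: x = 8 or x = 5.

x = 1, x = 5, x = 8


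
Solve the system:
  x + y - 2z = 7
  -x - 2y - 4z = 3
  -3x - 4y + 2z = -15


Using Cramer's rule. Expand each determinant along the first row.
D  = 1*[(-2)*2 - (-4)*(-4)] - 1*[(-1)*2 - (-4)*(-3)] + (-2)*[(-1)*(-4) - (-2)*(-3)]
  = 1*(-20) - 1*(-14) + (-2)*(-2) = -2
Dx = 7*[(-2)*2 - (-4)*(-4)] - 1*[3*2 - (-4)*(-15)] + (-2)*[3*(-4) - (-2)*(-15)]
  = 7*(-20) - 1*(-54) + (-2)*(-42) = -2
Dy = 1*[3*2 - (-4)*(-15)] - 7*[(-1)*2 - (-4)*(-3)] + (-2)*[(-1)*(-15) - 3*(-3)]
  = 1*(-54) - 7*(-14) + (-2)*(24) = -4
Dz = 1*[(-2)*(-15) - 3*(-4)] - 1*[(-1)*(-15) - 3*(-3)] + 7*[(-1)*(-4) - (-2)*(-3)]
  = 1*(42) - 1*(24) + 7*(-2) = 4
x = Dx/D = -2/-2 = 1, y = Dy/D = -4/-2 = 2, z = Dz/D = 4/-2 = -2
Check eq1: (1)(1) + (1)(2) + (-2)(-2) = 7 = 7 ✓
Check eq2: (-1)(1) + (-2)(2) + (-4)(-2) = 3 = 3 ✓
Check eq3: (-3)(1) + (-4)(2) + (2)(-2) = -15 = -15 ✓

x = 1, y = 2, z = -2


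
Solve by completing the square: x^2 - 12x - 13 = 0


Start: x^2 - 12x - 13 = 0
Move constant: x^2 - 12x = 13
Half of -12 is -6, squared is 36
Add 36 to both sides: x^2 - 12x + 36 = 49
(x - 6)^2 = 49
x - 6 = ±7
x = 6 + 7 = 13 or x = 6 - 7 = -1

x = -1, x = 13


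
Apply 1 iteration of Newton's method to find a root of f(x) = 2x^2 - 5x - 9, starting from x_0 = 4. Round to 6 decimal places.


Newton's method: x_(n+1) = x_n - f(x_n)/f'(x_n)
f(x) = 2x^2 - 5x - 9
f'(x) = 4x - 5

Iteration 1:
  f(4.000000) = 3.000000
  f'(4.000000) = 11.000000
  x_1 = 4.000000 - (3.000000)/(11.000000) = 3.727273

x_1 = 3.727273


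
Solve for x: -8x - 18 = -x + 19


Starting with: -8x - 18 = -x + 19
Move all x terms to left: (-8 + 1)x = 19 + 18
Simplify: -7x = 37
Divide both sides by -7: x = -37/7

x = -37/7


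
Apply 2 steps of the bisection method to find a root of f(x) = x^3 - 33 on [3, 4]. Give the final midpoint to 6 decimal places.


f(x) = x^3 - 33
f(3) = -6 < 0
f(4) = 31 > 0

Step 1: midpoint = (3.000000 + 4.000000)/2 = 3.500000
  f(3.500000) = 9.875000
  f(mid) > 0, so root is in [3.000000, 3.500000]

Step 2: midpoint = (3.000000 + 3.500000)/2 = 3.250000
  f(3.250000) = 1.328125
  f(mid) > 0, so root is in [3.000000, 3.250000]

midpoint = 3.250000


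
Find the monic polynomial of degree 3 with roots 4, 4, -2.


A monic polynomial with roots 4, 4, -2 is:
p(x) = (x - 4)(x - 4)(x + 2)
After multiplying by (x - 4): x - 4
After multiplying by (x - 4): x^2 - 8x + 16
After multiplying by (x + 2): x^3 - 6x^2 + 32

x^3 - 6x^2 + 32


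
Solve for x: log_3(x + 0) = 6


Convert to exponential form: x + 0 = 3^6 = 729
x = 729 - 0 = 729
Check: log_3(729 + 0) = log_3(729) = log_3(729) = 6 ✓

x = 729


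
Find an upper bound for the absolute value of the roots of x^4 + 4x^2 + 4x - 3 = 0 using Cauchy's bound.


Cauchy's bound: all roots r satisfy |r| <= 1 + max(|a_i/a_n|) for i = 0,...,n-1
where a_n is the leading coefficient.

Coefficients: [1, 0, 4, 4, -3]
Leading coefficient a_n = 1
Ratios |a_i/a_n|: 0, 4, 4, 3
Maximum ratio: 4
Cauchy's bound: |r| <= 1 + 4 = 5

Upper bound = 5


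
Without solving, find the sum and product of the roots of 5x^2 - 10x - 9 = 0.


By Vieta's formulas for ax^2 + bx + c = 0:
  Sum of roots = -b/a
  Product of roots = c/a

Here a = 5, b = -10, c = -9
Sum = -(-10)/5 = 2
Product = -9/5 = -9/5

Sum = 2, Product = -9/5


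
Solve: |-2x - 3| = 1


An absolute value equation |expr| = 1 gives two cases:
Case 1: -2x - 3 = 1
  -2x = 4, so x = -2
Case 2: -2x - 3 = -1
  -2x = 2, so x = -1

x = -2, x = -1


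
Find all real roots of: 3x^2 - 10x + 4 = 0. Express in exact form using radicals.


Using the quadratic formula: x = (-b ± sqrt(b^2 - 4ac)) / (2a)
Here a = 3, b = -10, c = 4
Discriminant = b^2 - 4ac = (-10)^2 - 4(3)(4) = 100 - 48 = 52
Since discriminant = 52 > 0, there are two real roots.
x = (10 ± 2*sqrt(13)) / 6
Simplifying: x = (5 ± sqrt(13)) / 3
Numerically: x ≈ 2.8685 or x ≈ 0.4648

x = (5 + sqrt(13)) / 3 or x = (5 - sqrt(13)) / 3


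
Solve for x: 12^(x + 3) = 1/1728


Express both sides with the same base.
1/1728 = 12^(-3)
Since the bases match, equate exponents: x + 3 = -3
So x = -3 - (3) = -6

x = -6


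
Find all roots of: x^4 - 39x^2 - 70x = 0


The constant term is 0, so x = 0 is a root. Factor out x:
  x^3 - 39x - 70 = 0
Let p(x) = x^3 - 39x - 70. By the rational root theorem (leading coefficient 1), any rational root is an integer divisor of 70: try ±1, ±2, ... in turn.
Test x = 1: value = -108 ≠ 0.
Test x = -1: value = -32 ≠ 0.
Test x = 2: value = -140 ≠ 0.
Test x = -2: value = 0 ✓, so (x + 2) is a factor.
Synthetic division by (x + 2): bring down 1; 1(-2) + 0 = -2; (-2)(-2) - 39 = -35; (-35)(-2) - 70 = 0 → quotient x^2 - 2x - 35, remainder 0.
Solve the quadratic x^2 - 2x - 35 = 0: discriminant = (-2)^2 - 4(1)(-35) = 4 + 140 = 144.
sqrt(144) = 12, so x = (2 ± 12)/2: x = 7 or x = -5.
Collecting all roots found:

x = -5, x = -2, x = 0, x = 7


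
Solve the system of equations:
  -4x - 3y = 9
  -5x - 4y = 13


Using Cramer's rule:
Determinant D = (-4)(-4) - (-5)(-3) = 16 - 15 = 1
Dx = (9)(-4) - (13)(-3) = -36 + 39 = 3
Dy = (-4)(13) - (-5)(9) = -52 + 45 = -7
x = Dx/D = 3/1 = 3
y = Dy/D = -7/1 = -7

x = 3, y = -7


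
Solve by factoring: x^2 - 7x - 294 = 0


We need two numbers that multiply to -294 and add to -7.
Those numbers are 14 and -21 (since 14 * (-21) = -294 and 14 + (-21) = -7).
So x^2 - 7x - 294 = (x + 14)(x - 21) = 0
Setting each factor to zero: x = -14 or x = 21

x = -14, x = 21


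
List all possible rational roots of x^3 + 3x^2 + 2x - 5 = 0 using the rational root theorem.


Rational root theorem: possible roots are ±p/q where:
  p divides the constant term (-5): p ∈ {1, 5}
  q divides the leading coefficient (1): q ∈ {1}

All possible rational roots: -5, -1, 1, 5

-5, -1, 1, 5


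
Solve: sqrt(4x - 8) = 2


Square both sides: 4x - 8 = 2^2 = 4
4x = 4 + 8 = 12
x = 3
Check: sqrt(4*3 - 8) = sqrt(4) = 2 ✓

x = 3


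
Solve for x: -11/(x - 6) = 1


Multiply both sides by (x - 6): -11 = 1(x - 6)
Distribute: -11 = x - 6
x = -11 + 6 = -5
x = -5

x = -5


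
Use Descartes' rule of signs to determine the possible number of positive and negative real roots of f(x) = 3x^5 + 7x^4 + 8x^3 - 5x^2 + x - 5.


Descartes' rule of signs:

For positive roots, count sign changes in f(x) = 3x^5 + 7x^4 + 8x^3 - 5x^2 + x - 5:
Signs of coefficients: +, +, +, -, +, -
Number of sign changes: 3
Possible positive real roots: 3, 1

For negative roots, examine f(-x) = -3x^5 + 7x^4 - 8x^3 - 5x^2 - x - 5:
Signs of coefficients: -, +, -, -, -, -
Number of sign changes: 2
Possible negative real roots: 2, 0

Positive roots: 3 or 1; Negative roots: 2 or 0


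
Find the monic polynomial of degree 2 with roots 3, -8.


A monic polynomial with roots 3, -8 is:
p(x) = (x - 3)(x + 8)
After multiplying by (x - 3): x - 3
After multiplying by (x + 8): x^2 + 5x - 24

x^2 + 5x - 24


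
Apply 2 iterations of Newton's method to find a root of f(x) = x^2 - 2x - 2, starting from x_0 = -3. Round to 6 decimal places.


Newton's method: x_(n+1) = x_n - f(x_n)/f'(x_n)
f(x) = x^2 - 2x - 2
f'(x) = 2x - 2

Iteration 1:
  f(-3.000000) = 13.000000
  f'(-3.000000) = -8.000000
  x_1 = -3.000000 - (13.000000)/(-8.000000) = -1.375000

Iteration 2:
  f(-1.375000) = 2.640625
  f'(-1.375000) = -4.750000
  x_2 = -1.375000 - (2.640625)/(-4.750000) = -0.819079

x_2 = -0.819079


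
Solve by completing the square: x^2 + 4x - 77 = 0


Start: x^2 + 4x - 77 = 0
Move constant: x^2 + 4x = 77
Half of 4 is 2, squared is 4
Add 4 to both sides: x^2 + 4x + 4 = 81
(x + 2)^2 = 81
x + 2 = ±9
x = -2 + 9 = 7 or x = -2 - 9 = -11

x = -11, x = 7


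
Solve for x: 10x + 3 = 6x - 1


Starting with: 10x + 3 = 6x - 1
Move all x terms to left: (10 - 6)x = -1 - 3
Simplify: 4x = -4
Divide both sides by 4: x = -1

x = -1


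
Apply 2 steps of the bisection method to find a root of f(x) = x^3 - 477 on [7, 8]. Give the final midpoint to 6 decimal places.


f(x) = x^3 - 477
f(7) = -134 < 0
f(8) = 35 > 0

Step 1: midpoint = (7.000000 + 8.000000)/2 = 7.500000
  f(7.500000) = -55.125000
  f(mid) < 0, so root is in [7.500000, 8.000000]

Step 2: midpoint = (7.500000 + 8.000000)/2 = 7.750000
  f(7.750000) = -11.515625
  f(mid) < 0, so root is in [7.750000, 8.000000]

midpoint = 7.750000


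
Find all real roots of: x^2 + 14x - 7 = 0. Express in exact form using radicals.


Using the quadratic formula: x = (-b ± sqrt(b^2 - 4ac)) / (2a)
Here a = 1, b = 14, c = -7
Discriminant = b^2 - 4ac = 14^2 - 4(1)(-7) = 196 + 28 = 224
Since discriminant = 224 > 0, there are two real roots.
x = (-14 ± 4*sqrt(14)) / 2
Simplifying: x = -7 ± 2*sqrt(14)
Numerically: x ≈ 0.4833 or x ≈ -14.4833

x = -7 + 2*sqrt(14) or x = -7 - 2*sqrt(14)


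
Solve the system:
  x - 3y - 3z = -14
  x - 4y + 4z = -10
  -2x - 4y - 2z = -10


Using Cramer's rule. Expand each determinant along the first row.
D  = 1*[(-4)*(-2) - 4*(-4)] - (-3)*[1*(-2) - 4*(-2)] + (-3)*[1*(-4) - (-4)*(-2)]
  = 1*(24) - (-3)*(6) + (-3)*(-12) = 78
Dx = (-14)*[(-4)*(-2) - 4*(-4)] - (-3)*[(-10)*(-2) - 4*(-10)] + (-3)*[(-10)*(-4) - (-4)*(-10)]
  = (-14)*(24) - (-3)*(60) + (-3)*(0) = -156
Dy = 1*[(-10)*(-2) - 4*(-10)] - (-14)*[1*(-2) - 4*(-2)] + (-3)*[1*(-10) - (-10)*(-2)]
  = 1*(60) - (-14)*(6) + (-3)*(-30) = 234
Dz = 1*[(-4)*(-10) - (-10)*(-4)] - (-3)*[1*(-10) - (-10)*(-2)] + (-14)*[1*(-4) - (-4)*(-2)]
  = 1*(0) - (-3)*(-30) + (-14)*(-12) = 78
x = Dx/D = -156/78 = -2, y = Dy/D = 234/78 = 3, z = Dz/D = 78/78 = 1
Check eq1: (1)(-2) + (-3)(3) + (-3)(1) = -14 = -14 ✓
Check eq2: (1)(-2) + (-4)(3) + (4)(1) = -10 = -10 ✓
Check eq3: (-2)(-2) + (-4)(3) + (-2)(1) = -10 = -10 ✓

x = -2, y = 3, z = 1


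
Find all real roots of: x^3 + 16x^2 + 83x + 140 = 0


Let p(x) = x^3 + 16x^2 + 83x + 140. By the rational root theorem (leading coefficient 1), any rational root is an integer divisor of 140: try ±1, ±2, ... in turn.
Test x = 1: value = 240 ≠ 0.
Test x = -1: value = 72 ≠ 0.
Test x = 2: value = 378 ≠ 0.
Test x = -2: value = 30 ≠ 0.
Test x = 4: value = 792 ≠ 0.
Test x = -4: value = 0 ✓, so (x + 4) is a factor.
Synthetic division by (x + 4): bring down 1; 1(-4) + 16 = 12; 12(-4) + 83 = 35; 35(-4) + 140 = 0 → quotient x^2 + 12x + 35, remainder 0.
Solve the quadratic x^2 + 12x + 35 = 0: discriminant = 12^2 - 4(1)(35) = 144 - 140 = 4.
sqrt(4) = 2, so x = (-12 ± 2)/2: x = -5 or x = -7.

x = -7, x = -5, x = -4


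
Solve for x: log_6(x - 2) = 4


Convert to exponential form: x - 2 = 6^4 = 1296
x = 1296 + 2 = 1298
Check: log_6(1298 - 2) = log_6(1296) = log_6(1296) = 4 ✓

x = 1298


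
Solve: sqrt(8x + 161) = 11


Square both sides: 8x + 161 = 11^2 = 121
8x = 121 - 161 = -40
x = -5
Check: sqrt(8*(-5) + 161) = sqrt(121) = 11 ✓

x = -5


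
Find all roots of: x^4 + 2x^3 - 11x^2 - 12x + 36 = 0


Let p(x) = x^4 + 2x^3 - 11x^2 - 12x + 36. By the rational root theorem (leading coefficient 1), any rational root is an integer divisor of 36: try ±1, ±2, ... in turn.
Test x = 1: value = 16 ≠ 0.
Test x = -1: value = 36 ≠ 0.
Test x = 2: value = 0 ✓, so (x - 2) is a factor.
Synthetic division by (x - 2): bring down 1; 1(2) + 2 = 4; 4(2) - 11 = -3; (-3)(2) - 12 = -18; (-18)(2) + 36 = 0 → quotient x^3 + 4x^2 - 3x - 18, remainder 0.
Continue with the quotient x^3 + 4x^2 - 3x - 18 (candidates must divide 18; re-test x = 2 first in case it repeats).
Test x = 2: value = 0 ✓, so (x - 2) is a factor.
Synthetic division by (x - 2): bring down 1; 1(2) + 4 = 6; 6(2) - 3 = 9; 9(2) - 18 = 0 → quotient x^2 + 6x + 9, remainder 0.
Solve the quadratic x^2 + 6x + 9 = 0: discriminant = 6^2 - 4(1)(9) = 36 - 36 = 0.
Discriminant = 0, so a double root: x = -6/2 = -3.
Collecting all roots found:

x = -3 (multiplicity 2), x = 2 (multiplicity 2)


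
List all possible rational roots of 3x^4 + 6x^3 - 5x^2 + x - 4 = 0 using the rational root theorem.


Rational root theorem: possible roots are ±p/q where:
  p divides the constant term (-4): p ∈ {1, 2, 4}
  q divides the leading coefficient (3): q ∈ {1, 3}

All possible rational roots: -4, -2, -4/3, -1, -2/3, -1/3, 1/3, 2/3, 1, 4/3, 2, 4

-4, -2, -4/3, -1, -2/3, -1/3, 1/3, 2/3, 1, 4/3, 2, 4


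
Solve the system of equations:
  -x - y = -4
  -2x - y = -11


Using Cramer's rule:
Determinant D = (-1)(-1) - (-2)(-1) = 1 - 2 = -1
Dx = (-4)(-1) - (-11)(-1) = 4 - 11 = -7
Dy = (-1)(-11) - (-2)(-4) = 11 - 8 = 3
x = Dx/D = -7/-1 = 7
y = Dy/D = 3/-1 = -3

x = 7, y = -3


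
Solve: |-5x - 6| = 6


An absolute value equation |expr| = 6 gives two cases:
Case 1: -5x - 6 = 6
  -5x = 12, so x = -12/5
Case 2: -5x - 6 = -6
  -5x = 0, so x = 0

x = -12/5, x = 0


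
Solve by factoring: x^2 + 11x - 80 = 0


We need two numbers that multiply to -80 and add to 11.
Those numbers are 16 and -5 (since 16 * (-5) = -80 and 16 + (-5) = 11).
So x^2 + 11x - 80 = (x + 16)(x - 5) = 0
Setting each factor to zero: x = -16 or x = 5

x = -16, x = 5


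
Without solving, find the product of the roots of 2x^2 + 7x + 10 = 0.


By Vieta's formulas for ax^2 + bx + c = 0:
  Sum of roots = -b/a
  Product of roots = c/a

Here a = 2, b = 7, c = 10
Sum = -(7)/2 = -7/2
Product = 10/2 = 5

Product = 5


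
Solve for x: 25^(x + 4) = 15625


Express both sides with the same base.
15625 = 25^3
Since the bases match, equate exponents: x + 4 = 3
So x = 3 - (4) = -1

x = -1


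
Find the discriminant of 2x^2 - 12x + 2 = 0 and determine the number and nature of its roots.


For ax^2 + bx + c = 0, discriminant D = b^2 - 4ac
Here a = 2, b = -12, c = 2
D = (-12)^2 - 4(2)(2) = 144 - 16 = 128

D = 128 > 0 but not a perfect square
The equation has 2 distinct real irrational roots.

Discriminant = 128, 2 distinct real irrational roots


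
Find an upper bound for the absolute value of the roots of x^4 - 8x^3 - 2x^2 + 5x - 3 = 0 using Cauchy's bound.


Cauchy's bound: all roots r satisfy |r| <= 1 + max(|a_i/a_n|) for i = 0,...,n-1
where a_n is the leading coefficient.

Coefficients: [1, -8, -2, 5, -3]
Leading coefficient a_n = 1
Ratios |a_i/a_n|: 8, 2, 5, 3
Maximum ratio: 8
Cauchy's bound: |r| <= 1 + 8 = 9

Upper bound = 9


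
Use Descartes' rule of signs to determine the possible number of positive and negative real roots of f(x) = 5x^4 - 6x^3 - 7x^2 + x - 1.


Descartes' rule of signs:

For positive roots, count sign changes in f(x) = 5x^4 - 6x^3 - 7x^2 + x - 1:
Signs of coefficients: +, -, -, +, -
Number of sign changes: 3
Possible positive real roots: 3, 1

For negative roots, examine f(-x) = 5x^4 + 6x^3 - 7x^2 - x - 1:
Signs of coefficients: +, +, -, -, -
Number of sign changes: 1
Possible negative real roots: 1

Positive roots: 3 or 1; Negative roots: 1


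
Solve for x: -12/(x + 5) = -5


Multiply both sides by (x + 5): -12 = -5(x + 5)
Distribute: -12 = -5x - 25
-5x = -12 + 25 = 13
x = -13/5

x = -13/5


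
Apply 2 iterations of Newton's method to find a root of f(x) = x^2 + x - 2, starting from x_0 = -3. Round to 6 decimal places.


Newton's method: x_(n+1) = x_n - f(x_n)/f'(x_n)
f(x) = x^2 + x - 2
f'(x) = 2x + 1

Iteration 1:
  f(-3.000000) = 4.000000
  f'(-3.000000) = -5.000000
  x_1 = -3.000000 - (4.000000)/(-5.000000) = -2.200000

Iteration 2:
  f(-2.200000) = 0.640000
  f'(-2.200000) = -3.400000
  x_2 = -2.200000 - (0.640000)/(-3.400000) = -2.011765

x_2 = -2.011765
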